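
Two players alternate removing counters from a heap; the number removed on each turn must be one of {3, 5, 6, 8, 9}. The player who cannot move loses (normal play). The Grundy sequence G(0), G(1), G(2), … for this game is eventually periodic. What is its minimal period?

G(0) = 0
G(1) = mex{} = 0
G(2) = mex{} = 0
G(3) = mex{0} = 1
G(4) = mex{0} = 1
G(5) = mex{0,0} = 1
G(6) = mex{1,0,0} = 2
G(7) = mex{1,0,0} = 2
G(8) = mex{1,1,0,0} = 2
G(9) = mex{2,1,1,0,0} = 3
G(10) = mex{2,1,1,0,0} = 3
G(11) = mex{2,2,1,1,0} = 3
G(12) = mex{3,2,2,1,1} = 0
G(13) = mex{3,2,2,1,1} = 0
G(14) = mex{3,3,2,2,1} = 0
G(15) = mex{0,3,3,2,2} = 1
G(16) = mex{0,3,3,2,2} = 1
G(17) = mex{0,0,3,3,2} = 1
G(18) = mex{1,0,0,3,3} = 2
G(19) = mex{1,0,0,3,3} = 2
G(20) = mex{1,1,0,0,3} = 2
G(21) = mex{2,1,1,0,0} = 3
G(22) = mex{2,1,1,0,0} = 3
G(23) = mex{2,2,1,1,0} = 3
G(24) = mex{3,2,2,1,1} = 0
G(25) = mex{3,2,2,1,1} = 0
G(n+12) = G(n) holds for n = 0,…,8 (a full window of length max(S) = 9), so the sequence is purely periodic with period 12.

12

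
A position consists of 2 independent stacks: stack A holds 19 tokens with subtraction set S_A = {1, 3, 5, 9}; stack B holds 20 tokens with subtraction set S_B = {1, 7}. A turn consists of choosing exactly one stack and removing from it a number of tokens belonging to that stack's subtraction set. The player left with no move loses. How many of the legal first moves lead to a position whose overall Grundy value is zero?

Stack A, S = {1, 3, 5, 9}:
G(0) = 0
G(1) = mex{0} = 1
G(2) = mex{1} = 0
G(3) = mex{0,0} = 1
G(4) = mex{1,1} = 0
G(5) = mex{0,0,0} = 1
G(6) = mex{1,1,1} = 0
G(7) = mex{0,0,0} = 1
G(8) = mex{1,1,1} = 0
G(9) = mex{0,0,0,0} = 1
G(10) = mex{1,1,1,1} = 0
G(11) = mex{0,0,0,0} = 1
G(12) = mex{1,1,1,1} = 0
G(13) = mex{0,0,0,0} = 1
G(14) = mex{1,1,1,1} = 0
G(15) = mex{0,0,0,0} = 1
G(16) = mex{1,1,1,1} = 0
G(17) = mex{0,0,0,0} = 1
G(18) = mex{1,1,1,1} = 0
G(19) = mex{0,0,0,0} = 1
G_A(19) = 1.
Stack B, S = {1, 7}:
G(0) = 0
G(1) = mex{0} = 1
G(2) = mex{1} = 0
G(3) = mex{0} = 1
G(4) = mex{1} = 0
G(5) = mex{0} = 1
G(6) = mex{1} = 0
G(7) = mex{0,0} = 1
G(8) = mex{1,1} = 0
G(9) = mex{0,0} = 1
G(10) = mex{1,1} = 0
G(11) = mex{0,0} = 1
G(12) = mex{1,1} = 0
G(13) = mex{0,0} = 1
G(14) = mex{1,1} = 0
G(15) = mex{0,0} = 1
G(16) = mex{1,1} = 0
G(17) = mex{0,0} = 1
G(18) = mex{1,1} = 0
G(19) = mex{0,0} = 1
G(20) = mex{1,1} = 0
G_B(20) = 0.
Combined Grundy value = 1 ⊕ 0 = 1.
A winning move leaves total XOR = 0, i.e. changes one component's Grundy value g to g ⊕ X where X is the current total.
Stack A: need g' = 1⊕1 = 0. Options: 19−1→G=0, 19−3→G=0, 19−5→G=0, 19−9→G=0. Hits: 4.
Stack B: need g' = 0⊕1 = 1. Options: 20−1→G=1, 20−7→G=1. Hits: 2.

6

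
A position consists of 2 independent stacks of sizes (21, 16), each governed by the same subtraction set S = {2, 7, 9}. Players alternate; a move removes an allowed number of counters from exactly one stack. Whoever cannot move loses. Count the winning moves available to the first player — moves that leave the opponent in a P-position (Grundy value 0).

2

All stacks use S = {2, 7, 9}:
n :  0  1  2  3  4  5  6  7  8  9 10 11 12 13 14 15 16 17 18 19 20 21
G :  0  0  1  1  0  0  1  1  2  2  3  3  2  2  3  0  0  1  1  0  0  1
Stack A: G(21) = 1.
Stack B: G(16) = 0.
Combined Grundy value = 1 ⊕ 0 = 1.
A winning move leaves total XOR = 0, i.e. changes one component's Grundy value g to g ⊕ X where X is the current total.
Stack A: need g' = 1⊕1 = 0. Options: 21−2→G=0, 21−7→G=3, 21−9→G=2. Hits: 1.
Stack B: need g' = 0⊕1 = 1. Options: 16−2→G=3, 16−7→G=2, 16−9→G=1. Hits: 1.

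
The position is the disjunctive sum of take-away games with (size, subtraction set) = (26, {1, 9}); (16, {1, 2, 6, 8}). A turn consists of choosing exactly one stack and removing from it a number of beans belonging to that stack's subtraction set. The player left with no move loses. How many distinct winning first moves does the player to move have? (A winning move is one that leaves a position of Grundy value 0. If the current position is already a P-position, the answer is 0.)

Stack A, S = {1, 9}:
G(0) = 0
G(1) = mex{0} = 1
G(2) = mex{1} = 0
G(3) = mex{0} = 1
G(4) = mex{1} = 0
G(5) = mex{0} = 1
G(6) = mex{1} = 0
G(7) = mex{0} = 1
G(8) = mex{1} = 0
G(9) = mex{0,0} = 1
G(10) = mex{1,1} = 0
G(11) = mex{0,0} = 1
G(12) = mex{1,1} = 0
G(13) = mex{0,0} = 1
G(14) = mex{1,1} = 0
G(15) = mex{0,0} = 1
G(16) = mex{1,1} = 0
G(17) = mex{0,0} = 1
G(18) = mex{1,1} = 0
G(19) = mex{0,0} = 1
G(20) = mex{1,1} = 0
G(21) = mex{0,0} = 1
G(22) = mex{1,1} = 0
G(23) = mex{0,0} = 1
G(24) = mex{1,1} = 0
G(25) = mex{0,0} = 1
G(26) = mex{1,1} = 0
G_A(26) = 0.
Stack B, S = {1, 2, 6, 8}:
n :  0  1  2  3  4  5  6  7  8  9 10 11 12 13 14 15 16
G :  0  1  2  0  1  2  3  0  1  2  0  1  2  3  0  1  2
G_B(16) = 2.
Combined Grundy value = 0 ⊕ 2 = 2.
A winning move leaves total XOR = 0, i.e. changes one component's Grundy value g to g ⊕ X where X is the current total.
Stack A: need g' = 0⊕2 = 2. Options: 26−1→G=1, 26−9→G=1. Hits: 0.
Stack B: need g' = 2⊕2 = 0. Options: 16−1→G=1, 16−2→G=0, 16−6→G=0, 16−8→G=1. Hits: 2.

2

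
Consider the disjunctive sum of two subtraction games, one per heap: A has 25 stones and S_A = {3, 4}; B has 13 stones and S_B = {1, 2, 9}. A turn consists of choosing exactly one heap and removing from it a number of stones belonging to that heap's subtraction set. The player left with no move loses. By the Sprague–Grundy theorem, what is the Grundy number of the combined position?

1

Heap A, S = {3, 4}:
n :  0  1  2  3  4  5  6  7  8  9 10 11 12 13 14 15 16 17 18 19 20 21 22 23 24 25
G :  0  0  0  1  1  1  2  0  0  0  1  1  1  2  0  0  0  1  1  1  2  0  0  0  1  1
G_A(25) = 1.
Heap B, S = {1, 2, 9}:
G(0) = 0
G(1) = mex{0} = 1
G(2) = mex{1,0} = 2
G(3) = mex{2,1} = 0
G(4) = mex{0,2} = 1
G(5) = mex{1,0} = 2
G(6) = mex{2,1} = 0
G(7) = mex{0,2} = 1
G(8) = mex{1,0} = 2
G(9) = mex{2,1,0} = 3
G(10) = mex{3,2,1} = 0
G(11) = mex{0,3,2} = 1
G(12) = mex{1,0,0} = 2
G(13) = mex{2,1,1} = 0
G_B(13) = 0.
Combined Grundy value = 1 ⊕ 0 = 1.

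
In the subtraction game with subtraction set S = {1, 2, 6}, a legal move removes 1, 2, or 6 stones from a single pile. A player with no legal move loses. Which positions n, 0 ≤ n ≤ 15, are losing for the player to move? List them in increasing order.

0, 3, 7, 10, 14

n :  0  1  2  3  4  5  6  7  8  9 10 11 12 13 14 15
G :  0  1  2  0  1  2  3  0  1  2  0  1  2  3  0  1
P-positions are exactly the n with G(n) = 0.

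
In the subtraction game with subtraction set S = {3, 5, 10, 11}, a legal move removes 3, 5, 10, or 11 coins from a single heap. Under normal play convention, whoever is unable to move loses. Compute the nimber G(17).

n :  0  1  2  3  4  5  6  7  8  9 10 11 12 13 14 15 16 17
G :  0  0  0  1  1  1  2  2  0  0  3  1  1  2  2  0  0  0

0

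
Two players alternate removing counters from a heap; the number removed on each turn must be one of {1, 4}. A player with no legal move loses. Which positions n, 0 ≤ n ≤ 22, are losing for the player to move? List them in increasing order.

0, 2, 5, 7, 10, 12, 15, 17, 20, 22

n :  0  1  2  3  4  5  6  7  8  9 10 11 12 13 14 15 16 17 18 19 20 21 22
G :  0  1  0  1  2  0  1  0  1  2  0  1  0  1  2  0  1  0  1  2  0  1  0
P-positions are exactly the n with G(n) = 0.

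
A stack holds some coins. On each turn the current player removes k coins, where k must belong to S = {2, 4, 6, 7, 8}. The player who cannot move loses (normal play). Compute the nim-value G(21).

G(0) = 0
G(1) = mex{} = 0
G(2) = mex{0} = 1
G(3) = mex{0} = 1
G(4) = mex{1,0} = 2
G(5) = mex{1,0} = 2
G(6) = mex{2,1,0} = 3
G(7) = mex{2,1,0,0} = 3
G(8) = mex{3,2,1,0,0} = 4
G(9) = mex{3,2,1,1,0} = 4
G(10) = mex{4,3,2,1,1} = 0
G(11) = mex{4,3,2,2,1} = 0
G(12) = mex{0,4,3,2,2} = 1
G(13) = mex{0,4,3,3,2} = 1
G(14) = mex{1,0,4,3,3} = 2
G(15) = mex{1,0,4,4,3} = 2
G(16) = mex{2,1,0,4,4} = 3
G(17) = mex{2,1,0,0,4} = 3
G(18) = mex{3,2,1,0,0} = 4
G(19) = mex{3,2,1,1,0} = 4
G(20) = mex{4,3,2,1,1} = 0
G(21) = mex{4,3,2,2,1} = 0

0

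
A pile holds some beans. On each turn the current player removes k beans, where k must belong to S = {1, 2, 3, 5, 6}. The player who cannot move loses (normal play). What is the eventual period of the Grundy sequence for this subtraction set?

n :  0  1  2  3  4  5  6  7  8  9 10 11 12 13 14
G :  0  1  2  3  0  1  2  3  0  1  2  3  0  1  2
G(n+4) = G(n) holds for n = 0,…,5 (a full window of length max(S) = 6), so the sequence is purely periodic with period 4.

4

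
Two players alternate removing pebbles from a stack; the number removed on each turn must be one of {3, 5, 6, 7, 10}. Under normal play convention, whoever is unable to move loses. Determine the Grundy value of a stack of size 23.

3

G(0) = 0
G(1) = mex{} = 0
G(2) = mex{} = 0
G(3) = mex{0} = 1
G(4) = mex{0} = 1
G(5) = mex{0,0} = 1
G(6) = mex{1,0,0} = 2
G(7) = mex{1,0,0,0} = 2
G(8) = mex{1,1,0,0} = 2
G(9) = mex{2,1,1,0} = 3
G(10) = mex{2,1,1,1,0} = 3
G(11) = mex{2,2,1,1,0} = 3
G(12) = mex{3,2,2,1,0} = 4
G(13) = mex{3,2,2,2,1} = 0
G(14) = mex{3,3,2,2,1} = 0
G(15) = mex{4,3,3,2,1} = 0
G(16) = mex{0,3,3,3,2} = 1
G(17) = mex{0,4,3,3,2} = 1
G(18) = mex{0,0,4,3,2} = 1
G(19) = mex{1,0,0,4,3} = 2
G(20) = mex{1,0,0,0,3} = 2
G(21) = mex{1,1,0,0,3} = 2
G(22) = mex{2,1,1,0,4} = 3
G(23) = mex{2,1,1,1,0} = 3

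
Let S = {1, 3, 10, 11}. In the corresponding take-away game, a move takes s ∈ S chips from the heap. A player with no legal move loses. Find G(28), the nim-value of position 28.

n :  0  1  2  3  4  5  6  7  8  9 10 11 12 13 14 15 16 17 18 19 20 21 22 23 24 25 26 27 28
G :  0  1  0  1  0  1  0  1  0  1  2  3  2  3  2  3  2  3  2  3  0  1  0  1  0  1  0  1  0

0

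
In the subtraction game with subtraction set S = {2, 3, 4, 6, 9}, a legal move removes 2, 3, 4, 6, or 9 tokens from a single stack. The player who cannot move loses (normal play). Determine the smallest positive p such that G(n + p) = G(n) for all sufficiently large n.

5

n :  0  1  2  3  4  5  6  7  8  9 10 11 12 13 14 15 16 17 18 19 20 21 22 23 24 25 26 27
G :  0  0  1  1  2  2  3  3  0  4  1  5  2  0  3  1  4  2  0  3  1  4  2  0  3  1  4  2
From n = 12 onward G(n+5) = G(n); since this holds over max(S) = 9 consecutive positions the period is 5 (pre-period 12).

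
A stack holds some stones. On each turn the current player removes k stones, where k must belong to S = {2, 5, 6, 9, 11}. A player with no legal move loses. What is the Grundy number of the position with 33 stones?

n :  0  1  2  3  4  5  6  7  8  9 10 11 12 13 14 15 16 17 18 19 20 21 22 23 24 25 26 27 28 29 30 31 32 33
G :  0  0  1  1  0  2  1  3  0  2  1  3  2  2  3  3  0  4  1  5  0  4  1  0  0  1  1  2  2  3  3  2  5  3

3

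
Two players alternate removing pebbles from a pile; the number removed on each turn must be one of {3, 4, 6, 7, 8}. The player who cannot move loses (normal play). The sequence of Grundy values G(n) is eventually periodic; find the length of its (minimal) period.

n :  0  1  2  3  4  5  6  7  8  9 10 11 12 13 14 15 16 17 18 19 20 21 22 23
G :  0  0  0  1  1  1  2  2  2  3  3  0  0  0  1  1  1  2  2  2  3  3  0  0
G(n+11) = G(n) holds for n = 0,…,7 (a full window of length max(S) = 8), so the sequence is purely periodic with period 11.

11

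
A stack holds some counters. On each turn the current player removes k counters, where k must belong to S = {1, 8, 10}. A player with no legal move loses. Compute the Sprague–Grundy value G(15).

n :  0  1  2  3  4  5  6  7  8  9 10 11 12 13 14 15
G :  0  1  0  1  0  1  0  1  2  0  1  0  1  0  1  0

0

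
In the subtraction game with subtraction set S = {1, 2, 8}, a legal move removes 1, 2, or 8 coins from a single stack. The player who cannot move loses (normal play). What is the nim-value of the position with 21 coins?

G(0) = 0
G(1) = mex{0} = 1
G(2) = mex{1,0} = 2
G(3) = mex{2,1} = 0
G(4) = mex{0,2} = 1
G(5) = mex{1,0} = 2
G(6) = mex{2,1} = 0
G(7) = mex{0,2} = 1
G(8) = mex{1,0,0} = 2
G(9) = mex{2,1,1} = 0
G(10) = mex{0,2,2} = 1
G(11) = mex{1,0,0} = 2
G(12) = mex{2,1,1} = 0
G(13) = mex{0,2,2} = 1
G(14) = mex{1,0,0} = 2
G(15) = mex{2,1,1} = 0
G(16) = mex{0,2,2} = 1
G(17) = mex{1,0,0} = 2
G(18) = mex{2,1,1} = 0
G(19) = mex{0,2,2} = 1
G(20) = mex{1,0,0} = 2
G(21) = mex{2,1,1} = 0

0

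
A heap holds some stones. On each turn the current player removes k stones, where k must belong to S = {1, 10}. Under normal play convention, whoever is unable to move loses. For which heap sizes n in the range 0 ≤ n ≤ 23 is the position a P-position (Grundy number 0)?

G(0) = 0
G(1) = mex{0} = 1
G(2) = mex{1} = 0
G(3) = mex{0} = 1
G(4) = mex{1} = 0
G(5) = mex{0} = 1
G(6) = mex{1} = 0
G(7) = mex{0} = 1
G(8) = mex{1} = 0
G(9) = mex{0} = 1
G(10) = mex{1,0} = 2
G(11) = mex{2,1} = 0
G(12) = mex{0,0} = 1
G(13) = mex{1,1} = 0
G(14) = mex{0,0} = 1
G(15) = mex{1,1} = 0
G(16) = mex{0,0} = 1
G(17) = mex{1,1} = 0
G(18) = mex{0,0} = 1
G(19) = mex{1,1} = 0
G(20) = mex{0,2} = 1
G(21) = mex{1,0} = 2
G(22) = mex{2,1} = 0
G(23) = mex{0,0} = 1
P-positions are exactly the n with G(n) = 0.

0, 2, 4, 6, 8, 11, 13, 15, 17, 19, 22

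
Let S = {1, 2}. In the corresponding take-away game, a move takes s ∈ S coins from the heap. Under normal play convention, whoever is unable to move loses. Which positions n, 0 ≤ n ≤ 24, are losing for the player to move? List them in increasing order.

n :  0  1  2  3  4  5  6  7  8  9 10 11 12 13 14 15 16 17 18 19 20 21 22 23 24
G :  0  1  2  0  1  2  0  1  2  0  1  2  0  1  2  0  1  2  0  1  2  0  1  2  0
P-positions are exactly the n with G(n) = 0.

0, 3, 6, 9, 12, 15, 18, 21, 24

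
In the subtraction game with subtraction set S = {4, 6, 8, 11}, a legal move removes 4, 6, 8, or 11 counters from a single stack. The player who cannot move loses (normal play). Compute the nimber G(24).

n :  0  1  2  3  4  5  6  7  8  9 10 11 12 13 14 15 16 17 18 19 20 21 22 23 24
G :  0  0  0  0  1  1  1  1  2  2  2  2  3  3  3  0  0  0  0  1  1  1  1  2  2

2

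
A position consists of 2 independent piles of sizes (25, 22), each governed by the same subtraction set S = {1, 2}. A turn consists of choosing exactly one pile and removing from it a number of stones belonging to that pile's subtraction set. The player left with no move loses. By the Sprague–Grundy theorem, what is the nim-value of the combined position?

0

All piles use S = {1, 2}:
n :  0  1  2  3  4  5  6  7  8  9 10 11 12 13 14 15 16 17 18 19 20 21 22 23 24 25
G :  0  1  2  0  1  2  0  1  2  0  1  2  0  1  2  0  1  2  0  1  2  0  1  2  0  1
Pile A: G(25) = 1.
Pile B: G(22) = 1.
Combined Grundy value = 1 ⊕ 1 = 0.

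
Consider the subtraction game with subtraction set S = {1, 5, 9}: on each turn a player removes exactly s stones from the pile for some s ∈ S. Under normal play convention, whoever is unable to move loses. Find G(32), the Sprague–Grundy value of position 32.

G(0) = 0
G(1) = mex{0} = 1
G(2) = mex{1} = 0
G(3) = mex{0} = 1
G(4) = mex{1} = 0
G(5) = mex{0,0} = 1
G(6) = mex{1,1} = 0
G(7) = mex{0,0} = 1
G(8) = mex{1,1} = 0
G(9) = mex{0,0,0} = 1
G(10) = mex{1,1,1} = 0
G(11) = mex{0,0,0} = 1
G(12) = mex{1,1,1} = 0
G(13) = mex{0,0,0} = 1
G(14) = mex{1,1,1} = 0
G(15) = mex{0,0,0} = 1
G(16) = mex{1,1,1} = 0
G(17) = mex{0,0,0} = 1
G(18) = mex{1,1,1} = 0
G(19) = mex{0,0,0} = 1
G(20) = mex{1,1,1} = 0
G(21) = mex{0,0,0} = 1
G(22) = mex{1,1,1} = 0
G(23) = mex{0,0,0} = 1
G(24) = mex{1,1,1} = 0
G(25) = mex{0,0,0} = 1
G(26) = mex{1,1,1} = 0
G(27) = mex{0,0,0} = 1
G(28) = mex{1,1,1} = 0
G(29) = mex{0,0,0} = 1
G(30) = mex{1,1,1} = 0
G(31) = mex{0,0,0} = 1
G(32) = mex{1,1,1} = 0

0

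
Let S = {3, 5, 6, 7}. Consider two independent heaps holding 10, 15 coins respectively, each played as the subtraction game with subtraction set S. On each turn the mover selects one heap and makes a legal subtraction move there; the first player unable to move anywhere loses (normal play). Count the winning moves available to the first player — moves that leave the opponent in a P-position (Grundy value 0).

5

All heaps use S = {3, 5, 6, 7}:
G(0) = 0
G(1) = mex{} = 0
G(2) = mex{} = 0
G(3) = mex{0} = 1
G(4) = mex{0} = 1
G(5) = mex{0,0} = 1
G(6) = mex{1,0,0} = 2
G(7) = mex{1,0,0,0} = 2
G(8) = mex{1,1,0,0} = 2
G(9) = mex{2,1,1,0} = 3
G(10) = mex{2,1,1,1} = 0
G(11) = mex{2,2,1,1} = 0
G(12) = mex{3,2,2,1} = 0
G(13) = mex{0,2,2,2} = 1
G(14) = mex{0,3,2,2} = 1
G(15) = mex{0,0,3,2} = 1
Heap A: G(10) = 0.
Heap B: G(15) = 1.
Combined Grundy value = 0 ⊕ 1 = 1.
A winning move leaves total XOR = 0, i.e. changes one component's Grundy value g to g ⊕ X where X is the current total.
Heap A: need g' = 0⊕1 = 1. Options: 10−3→G=2, 10−5→G=1, 10−6→G=1, 10−7→G=1. Hits: 3.
Heap B: need g' = 1⊕1 = 0. Options: 15−3→G=0, 15−5→G=0, 15−6→G=3, 15−7→G=2. Hits: 2.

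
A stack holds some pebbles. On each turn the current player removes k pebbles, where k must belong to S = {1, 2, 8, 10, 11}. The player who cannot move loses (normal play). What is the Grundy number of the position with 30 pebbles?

n :  0  1  2  3  4  5  6  7  8  9 10 11 12 13 14 15 16 17 18 19 20 21 22 23 24 25 26 27 28 29 30
G :  0  1  2  0  1  2  0  1  2  0  1  2  0  1  2  0  1  2  0  1  2  0  1  2  0  1  2  0  1  2  0

0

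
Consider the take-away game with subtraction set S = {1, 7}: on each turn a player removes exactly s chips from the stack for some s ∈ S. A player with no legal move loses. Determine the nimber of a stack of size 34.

n :  0  1  2  3  4  5  6  7  8  9 10 11 12 13 14 15 16 17 18 19 20 21 22 23 24 25 26 27 28 29 30 31 32 33 34
G :  0  1  0  1  0  1  0  1  0  1  0  1  0  1  0  1  0  1  0  1  0  1  0  1  0  1  0  1  0  1  0  1  0  1  0

0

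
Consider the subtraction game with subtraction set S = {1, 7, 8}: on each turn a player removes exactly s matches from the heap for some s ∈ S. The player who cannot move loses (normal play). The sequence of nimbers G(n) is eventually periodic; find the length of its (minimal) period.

15

G(0) = 0
G(1) = mex{0} = 1
G(2) = mex{1} = 0
G(3) = mex{0} = 1
G(4) = mex{1} = 0
G(5) = mex{0} = 1
G(6) = mex{1} = 0
G(7) = mex{0,0} = 1
G(8) = mex{1,1,0} = 2
G(9) = mex{2,0,1} = 3
G(10) = mex{3,1,0} = 2
G(11) = mex{2,0,1} = 3
G(12) = mex{3,1,0} = 2
G(13) = mex{2,0,1} = 3
G(14) = mex{3,1,0} = 2
G(15) = mex{2,2,1} = 0
G(16) = mex{0,3,2} = 1
G(17) = mex{1,2,3} = 0
G(18) = mex{0,3,2} = 1
G(19) = mex{1,2,3} = 0
G(20) = mex{0,3,2} = 1
G(21) = mex{1,2,3} = 0
G(22) = mex{0,0,2} = 1
G(23) = mex{1,1,0} = 2
G(24) = mex{2,0,1} = 3
G(25) = mex{3,1,0} = 2
G(26) = mex{2,0,1} = 3
G(27) = mex{3,1,0} = 2
G(28) = mex{2,0,1} = 3
G(29) = mex{3,1,0} = 2
G(30) = mex{2,2,1} = 0
G(31) = mex{0,3,2} = 1
G(n+15) = G(n) holds for n = 0,…,7 (a full window of length max(S) = 8), so the sequence is purely periodic with period 15.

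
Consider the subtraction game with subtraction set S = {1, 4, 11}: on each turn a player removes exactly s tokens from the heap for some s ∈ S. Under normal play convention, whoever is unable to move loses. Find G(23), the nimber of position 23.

G(0) = 0
G(1) = mex{0} = 1
G(2) = mex{1} = 0
G(3) = mex{0} = 1
G(4) = mex{1,0} = 2
G(5) = mex{2,1} = 0
G(6) = mex{0,0} = 1
G(7) = mex{1,1} = 0
G(8) = mex{0,2} = 1
G(9) = mex{1,0} = 2
G(10) = mex{2,1} = 0
G(11) = mex{0,0,0} = 1
G(12) = mex{1,1,1} = 0
G(13) = mex{0,2,0} = 1
G(14) = mex{1,0,1} = 2
G(15) = mex{2,1,2} = 0
G(16) = mex{0,0,0} = 1
G(17) = mex{1,1,1} = 0
G(18) = mex{0,2,0} = 1
G(19) = mex{1,0,1} = 2
G(20) = mex{2,1,2} = 0
G(21) = mex{0,0,0} = 1
G(22) = mex{1,1,1} = 0
G(23) = mex{0,2,0} = 1

1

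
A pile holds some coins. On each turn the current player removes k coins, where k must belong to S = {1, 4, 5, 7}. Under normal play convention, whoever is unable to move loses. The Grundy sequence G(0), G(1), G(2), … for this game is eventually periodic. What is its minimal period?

n :  0  1  2  3  4  5  6  7  8  9 10 11 12 13 14 15 16 17
G :  0  1  0  1  2  3  2  3  0  1  0  1  2  3  2  3  0  1
G(n+8) = G(n) holds for n = 0,…,6 (a full window of length max(S) = 7), so the sequence is purely periodic with period 8.

8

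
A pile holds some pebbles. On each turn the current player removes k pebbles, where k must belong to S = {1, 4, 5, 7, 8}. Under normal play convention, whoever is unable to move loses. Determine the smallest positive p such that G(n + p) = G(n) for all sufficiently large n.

11

G(0) = 0
G(1) = mex{0} = 1
G(2) = mex{1} = 0
G(3) = mex{0} = 1
G(4) = mex{1,0} = 2
G(5) = mex{2,1,0} = 3
G(6) = mex{3,0,1} = 2
G(7) = mex{2,1,0,0} = 3
G(8) = mex{3,2,1,1,0} = 4
G(9) = mex{4,3,2,0,1} = 5
G(10) = mex{5,2,3,1,0} = 4
G(11) = mex{4,3,2,2,1} = 0
G(12) = mex{0,4,3,3,2} = 1
G(13) = mex{1,5,4,2,3} = 0
G(14) = mex{0,4,5,3,2} = 1
G(15) = mex{1,0,4,4,3} = 2
G(16) = mex{2,1,0,5,4} = 3
G(17) = mex{3,0,1,4,5} = 2
G(18) = mex{2,1,0,0,4} = 3
G(19) = mex{3,2,1,1,0} = 4
G(20) = mex{4,3,2,0,1} = 5
G(21) = mex{5,2,3,1,0} = 4
G(22) = mex{4,3,2,2,1} = 0
G(23) = mex{0,4,3,3,2} = 1
G(n+11) = G(n) holds for n = 0,…,7 (a full window of length max(S) = 8), so the sequence is purely periodic with period 11.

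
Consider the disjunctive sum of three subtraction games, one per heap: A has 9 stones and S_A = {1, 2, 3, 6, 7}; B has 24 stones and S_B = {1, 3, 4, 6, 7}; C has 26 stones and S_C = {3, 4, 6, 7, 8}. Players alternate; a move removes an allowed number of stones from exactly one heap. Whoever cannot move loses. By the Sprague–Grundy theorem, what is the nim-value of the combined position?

Heap A, S = {1, 2, 3, 6, 7}:
n : 0 1 2 3 4 5 6 7 8 9
G : 0 1 2 3 0 1 2 3 0 1
G_A(9) = 1.
Heap B, S = {1, 3, 4, 6, 7}:
G(0) = 0
G(1) = mex{0} = 1
G(2) = mex{1} = 0
G(3) = mex{0,0} = 1
G(4) = mex{1,1,0} = 2
G(5) = mex{2,0,1} = 3
G(6) = mex{3,1,0,0} = 2
G(7) = mex{2,2,1,1,0} = 3
G(8) = mex{3,3,2,0,1} = 4
G(9) = mex{4,2,3,1,0} = 5
G(10) = mex{5,3,2,2,1} = 0
G(11) = mex{0,4,3,3,2} = 1
G(12) = mex{1,5,4,2,3} = 0
G(13) = mex{0,0,5,3,2} = 1
G(14) = mex{1,1,0,4,3} = 2
G(15) = mex{2,0,1,5,4} = 3
G(16) = mex{3,1,0,0,5} = 2
G(17) = mex{2,2,1,1,0} = 3
G(18) = mex{3,3,2,0,1} = 4
G(19) = mex{4,2,3,1,0} = 5
G(20) = mex{5,3,2,2,1} = 0
G(21) = mex{0,4,3,3,2} = 1
G(22) = mex{1,5,4,2,3} = 0
G(23) = mex{0,0,5,3,2} = 1
G(24) = mex{1,1,0,4,3} = 2
G_B(24) = 2.
Heap C, S = {3, 4, 6, 7, 8}:
G(0) = 0
G(1) = mex{} = 0
G(2) = mex{} = 0
G(3) = mex{0} = 1
G(4) = mex{0,0} = 1
G(5) = mex{0,0} = 1
G(6) = mex{1,0,0} = 2
G(7) = mex{1,1,0,0} = 2
G(8) = mex{1,1,0,0,0} = 2
G(9) = mex{2,1,1,0,0} = 3
G(10) = mex{2,2,1,1,0} = 3
G(11) = mex{2,2,1,1,1} = 0
G(12) = mex{3,2,2,1,1} = 0
G(13) = mex{3,3,2,2,1} = 0
G(14) = mex{0,3,2,2,2} = 1
G(15) = mex{0,0,3,2,2} = 1
G(16) = mex{0,0,3,3,2} = 1
G(17) = mex{1,0,0,3,3} = 2
G(18) = mex{1,1,0,0,3} = 2
G(19) = mex{1,1,0,0,0} = 2
G(20) = mex{2,1,1,0,0} = 3
G(21) = mex{2,2,1,1,0} = 3
G(22) = mex{2,2,1,1,1} = 0
G(23) = mex{3,2,2,1,1} = 0
G(24) = mex{3,3,2,2,1} = 0
G(25) = mex{0,3,2,2,2} = 1
G(26) = mex{0,0,3,2,2} = 1
G_C(26) = 1.
Combined Grundy value = 1 ⊕ 2 ⊕ 1 = 2.

2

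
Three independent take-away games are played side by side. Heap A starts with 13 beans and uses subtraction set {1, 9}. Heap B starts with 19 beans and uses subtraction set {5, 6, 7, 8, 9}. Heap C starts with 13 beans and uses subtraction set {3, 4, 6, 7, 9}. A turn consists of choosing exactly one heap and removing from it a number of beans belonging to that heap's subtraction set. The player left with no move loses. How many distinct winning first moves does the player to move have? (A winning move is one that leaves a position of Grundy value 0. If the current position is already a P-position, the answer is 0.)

Heap A, S = {1, 9}:
G(0) = 0
G(1) = mex{0} = 1
G(2) = mex{1} = 0
G(3) = mex{0} = 1
G(4) = mex{1} = 0
G(5) = mex{0} = 1
G(6) = mex{1} = 0
G(7) = mex{0} = 1
G(8) = mex{1} = 0
G(9) = mex{0,0} = 1
G(10) = mex{1,1} = 0
G(11) = mex{0,0} = 1
G(12) = mex{1,1} = 0
G(13) = mex{0,0} = 1
G_A(13) = 1.
Heap B, S = {5, 6, 7, 8, 9}:
n :  0  1  2  3  4  5  6  7  8  9 10 11 12 13 14 15 16 17 18 19
G :  0  0  0  0  0  1  1  1  1  1  2  2  2  2  0  0  0  0  0  1
G_B(19) = 1.
Heap C, S = {3, 4, 6, 7, 9}:
n :  0  1  2  3  4  5  6  7  8  9 10 11 12 13
G :  0  0  0  1  1  1  2  2  2  3  3  3  0  0
G_C(13) = 0.
Combined Grundy value = 1 ⊕ 1 ⊕ 0 = 0.
A winning move leaves total XOR = 0, i.e. changes one component's Grundy value g to g ⊕ X where X is the current total.
Heap A: target g' = 1⊕0 = 1, but every legal move changes the Grundy value (mex property), so 0 moves.
Heap B: target g' = 1⊕0 = 1, but every legal move changes the Grundy value (mex property), so 0 moves.
Heap C: target g' = 0⊕0 = 0, but every legal move changes the Grundy value (mex property), so 0 moves.

0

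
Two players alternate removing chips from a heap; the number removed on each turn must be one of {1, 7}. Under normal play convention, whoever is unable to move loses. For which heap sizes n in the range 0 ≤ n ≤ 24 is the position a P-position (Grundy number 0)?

0, 2, 4, 6, 8, 10, 12, 14, 16, 18, 20, 22, 24

n :  0  1  2  3  4  5  6  7  8  9 10 11 12 13 14 15 16 17 18 19 20 21 22 23 24
G :  0  1  0  1  0  1  0  1  0  1  0  1  0  1  0  1  0  1  0  1  0  1  0  1  0
P-positions are exactly the n with G(n) = 0.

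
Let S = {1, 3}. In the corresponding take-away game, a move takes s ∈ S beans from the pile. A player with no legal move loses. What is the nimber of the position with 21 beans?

G(0) = 0
G(1) = mex{0} = 1
G(2) = mex{1} = 0
G(3) = mex{0,0} = 1
G(4) = mex{1,1} = 0
G(5) = mex{0,0} = 1
G(6) = mex{1,1} = 0
G(7) = mex{0,0} = 1
G(8) = mex{1,1} = 0
G(9) = mex{0,0} = 1
G(10) = mex{1,1} = 0
G(11) = mex{0,0} = 1
G(12) = mex{1,1} = 0
G(13) = mex{0,0} = 1
G(14) = mex{1,1} = 0
G(15) = mex{0,0} = 1
G(16) = mex{1,1} = 0
G(17) = mex{0,0} = 1
G(18) = mex{1,1} = 0
G(19) = mex{0,0} = 1
G(20) = mex{1,1} = 0
G(21) = mex{0,0} = 1

1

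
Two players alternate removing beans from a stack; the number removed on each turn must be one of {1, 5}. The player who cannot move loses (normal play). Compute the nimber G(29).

n :  0  1  2  3  4  5  6  7  8  9 10 11 12 13 14 15 16 17 18 19 20 21 22 23 24 25 26 27 28 29
G :  0  1  0  1  0  1  0  1  0  1  0  1  0  1  0  1  0  1  0  1  0  1  0  1  0  1  0  1  0  1

1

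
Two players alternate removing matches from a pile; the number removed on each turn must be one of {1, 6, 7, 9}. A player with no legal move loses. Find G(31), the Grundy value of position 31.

G(0) = 0
G(1) = mex{0} = 1
G(2) = mex{1} = 0
G(3) = mex{0} = 1
G(4) = mex{1} = 0
G(5) = mex{0} = 1
G(6) = mex{1,0} = 2
G(7) = mex{2,1,0} = 3
G(8) = mex{3,0,1} = 2
G(9) = mex{2,1,0,0} = 3
G(10) = mex{3,0,1,1} = 2
G(11) = mex{2,1,0,0} = 3
G(12) = mex{3,2,1,1} = 0
G(13) = mex{0,3,2,0} = 1
G(14) = mex{1,2,3,1} = 0
G(15) = mex{0,3,2,2} = 1
G(16) = mex{1,2,3,3} = 0
G(17) = mex{0,3,2,2} = 1
G(18) = mex{1,0,3,3} = 2
G(19) = mex{2,1,0,2} = 3
G(20) = mex{3,0,1,3} = 2
G(21) = mex{2,1,0,0} = 3
G(22) = mex{3,0,1,1} = 2
G(23) = mex{2,1,0,0} = 3
G(24) = mex{3,2,1,1} = 0
G(25) = mex{0,3,2,0} = 1
G(26) = mex{1,2,3,1} = 0
G(27) = mex{0,3,2,2} = 1
G(28) = mex{1,2,3,3} = 0
G(29) = mex{0,3,2,2} = 1
G(30) = mex{1,0,3,3} = 2
G(31) = mex{2,1,0,2} = 3

3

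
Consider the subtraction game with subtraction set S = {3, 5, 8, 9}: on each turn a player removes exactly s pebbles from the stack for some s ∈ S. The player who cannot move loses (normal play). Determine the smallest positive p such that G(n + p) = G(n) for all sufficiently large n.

12

n :  0  1  2  3  4  5  6  7  8  9 10 11 12 13 14 15 16 17 18 19 20 21 22 23 24 25
G :  0  0  0  1  1  1  2  2  2  3  3  3  0  0  0  1  1  1  2  2  2  3  3  3  0  0
G(n+12) = G(n) holds for n = 0,…,8 (a full window of length max(S) = 9), so the sequence is purely periodic with period 12.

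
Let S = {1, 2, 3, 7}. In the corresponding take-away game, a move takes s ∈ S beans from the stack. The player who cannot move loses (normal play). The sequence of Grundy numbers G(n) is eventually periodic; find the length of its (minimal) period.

4

n :  0  1  2  3  4  5  6  7  8  9 10 11 12 13 14
G :  0  1  2  3  0  1  2  3  0  1  2  3  0  1  2
G(n+4) = G(n) holds for n = 0,…,6 (a full window of length max(S) = 7), so the sequence is purely periodic with period 4.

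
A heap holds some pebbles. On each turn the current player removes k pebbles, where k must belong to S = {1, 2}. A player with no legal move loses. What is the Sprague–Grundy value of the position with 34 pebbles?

G(0) = 0
G(1) = mex{0} = 1
G(2) = mex{1,0} = 2
G(3) = mex{2,1} = 0
G(4) = mex{0,2} = 1
G(5) = mex{1,0} = 2
G(6) = mex{2,1} = 0
G(7) = mex{0,2} = 1
G(8) = mex{1,0} = 2
G(9) = mex{2,1} = 0
G(10) = mex{0,2} = 1
G(11) = mex{1,0} = 2
G(12) = mex{2,1} = 0
G(13) = mex{0,2} = 1
G(14) = mex{1,0} = 2
G(15) = mex{2,1} = 0
G(16) = mex{0,2} = 1
G(17) = mex{1,0} = 2
G(18) = mex{2,1} = 0
G(19) = mex{0,2} = 1
G(20) = mex{1,0} = 2
G(21) = mex{2,1} = 0
G(22) = mex{0,2} = 1
G(23) = mex{1,0} = 2
G(24) = mex{2,1} = 0
G(25) = mex{0,2} = 1
G(26) = mex{1,0} = 2
G(27) = mex{2,1} = 0
G(28) = mex{0,2} = 1
G(29) = mex{1,0} = 2
G(30) = mex{2,1} = 0
G(31) = mex{0,2} = 1
G(32) = mex{1,0} = 2
G(33) = mex{2,1} = 0
G(34) = mex{0,2} = 1

1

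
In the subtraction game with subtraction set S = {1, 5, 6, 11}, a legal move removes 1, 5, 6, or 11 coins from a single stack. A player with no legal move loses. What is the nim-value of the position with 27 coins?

1

G(0) = 0
G(1) = mex{0} = 1
G(2) = mex{1} = 0
G(3) = mex{0} = 1
G(4) = mex{1} = 0
G(5) = mex{0,0} = 1
G(6) = mex{1,1,0} = 2
G(7) = mex{2,0,1} = 3
G(8) = mex{3,1,0} = 2
G(9) = mex{2,0,1} = 3
G(10) = mex{3,1,0} = 2
G(11) = mex{2,2,1,0} = 3
G(12) = mex{3,3,2,1} = 0
G(13) = mex{0,2,3,0} = 1
G(14) = mex{1,3,2,1} = 0
G(15) = mex{0,2,3,0} = 1
G(16) = mex{1,3,2,1} = 0
G(17) = mex{0,0,3,2} = 1
G(18) = mex{1,1,0,3} = 2
G(19) = mex{2,0,1,2} = 3
G(20) = mex{3,1,0,3} = 2
G(21) = mex{2,0,1,2} = 3
G(22) = mex{3,1,0,3} = 2
G(23) = mex{2,2,1,0} = 3
G(24) = mex{3,3,2,1} = 0
G(25) = mex{0,2,3,0} = 1
G(26) = mex{1,3,2,1} = 0
G(27) = mex{0,2,3,0} = 1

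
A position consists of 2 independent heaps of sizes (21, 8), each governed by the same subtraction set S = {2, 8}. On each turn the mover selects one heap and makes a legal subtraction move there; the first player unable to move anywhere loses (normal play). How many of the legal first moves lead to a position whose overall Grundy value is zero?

All heaps use S = {2, 8}:
G(0) = 0
G(1) = mex{} = 0
G(2) = mex{0} = 1
G(3) = mex{0} = 1
G(4) = mex{1} = 0
G(5) = mex{1} = 0
G(6) = mex{0} = 1
G(7) = mex{0} = 1
G(8) = mex{1,0} = 2
G(9) = mex{1,0} = 2
G(10) = mex{2,1} = 0
G(11) = mex{2,1} = 0
G(12) = mex{0,0} = 1
G(13) = mex{0,0} = 1
G(14) = mex{1,1} = 0
G(15) = mex{1,1} = 0
G(16) = mex{0,2} = 1
G(17) = mex{0,2} = 1
G(18) = mex{1,0} = 2
G(19) = mex{1,0} = 2
G(20) = mex{2,1} = 0
G(21) = mex{2,1} = 0
Heap A: G(21) = 0.
Heap B: G(8) = 2.
Combined Grundy value = 0 ⊕ 2 = 2.
A winning move leaves total XOR = 0, i.e. changes one component's Grundy value g to g ⊕ X where X is the current total.
Heap A: need g' = 0⊕2 = 2. Options: 21−2→G=2, 21−8→G=1. Hits: 1.
Heap B: need g' = 2⊕2 = 0. Options: 8−2→G=1, 8−8→G=0. Hits: 1.

2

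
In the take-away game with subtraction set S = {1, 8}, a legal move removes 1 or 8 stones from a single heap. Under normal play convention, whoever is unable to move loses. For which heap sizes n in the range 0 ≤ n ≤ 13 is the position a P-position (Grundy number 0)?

0, 2, 4, 6, 9, 11, 13

n :  0  1  2  3  4  5  6  7  8  9 10 11 12 13
G :  0  1  0  1  0  1  0  1  2  0  1  0  1  0
P-positions are exactly the n with G(n) = 0.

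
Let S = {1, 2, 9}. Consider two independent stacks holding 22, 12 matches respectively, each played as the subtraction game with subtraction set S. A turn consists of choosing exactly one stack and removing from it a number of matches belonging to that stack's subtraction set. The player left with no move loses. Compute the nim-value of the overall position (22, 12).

0

All stacks use S = {1, 2, 9}:
G(0) = 0
G(1) = mex{0} = 1
G(2) = mex{1,0} = 2
G(3) = mex{2,1} = 0
G(4) = mex{0,2} = 1
G(5) = mex{1,0} = 2
G(6) = mex{2,1} = 0
G(7) = mex{0,2} = 1
G(8) = mex{1,0} = 2
G(9) = mex{2,1,0} = 3
G(10) = mex{3,2,1} = 0
G(11) = mex{0,3,2} = 1
G(12) = mex{1,0,0} = 2
G(13) = mex{2,1,1} = 0
G(14) = mex{0,2,2} = 1
G(15) = mex{1,0,0} = 2
G(16) = mex{2,1,1} = 0
G(17) = mex{0,2,2} = 1
G(18) = mex{1,0,3} = 2
G(19) = mex{2,1,0} = 3
G(20) = mex{3,2,1} = 0
G(21) = mex{0,3,2} = 1
G(22) = mex{1,0,0} = 2
Stack A: G(22) = 2.
Stack B: G(12) = 2.
Combined Grundy value = 2 ⊕ 2 = 0.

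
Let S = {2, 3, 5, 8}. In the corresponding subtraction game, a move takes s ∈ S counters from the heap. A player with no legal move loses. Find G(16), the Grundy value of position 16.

3

G(0) = 0
G(1) = mex{} = 0
G(2) = mex{0} = 1
G(3) = mex{0,0} = 1
G(4) = mex{1,0} = 2
G(5) = mex{1,1,0} = 2
G(6) = mex{2,1,0} = 3
G(7) = mex{2,2,1} = 0
G(8) = mex{3,2,1,0} = 4
G(9) = mex{0,3,2,0} = 1
G(10) = mex{4,0,2,1} = 3
G(11) = mex{1,4,3,1} = 0
G(12) = mex{3,1,0,2} = 4
G(13) = mex{0,3,4,2} = 1
G(14) = mex{4,0,1,3} = 2
G(15) = mex{1,4,3,0} = 2
G(16) = mex{2,1,0,4} = 3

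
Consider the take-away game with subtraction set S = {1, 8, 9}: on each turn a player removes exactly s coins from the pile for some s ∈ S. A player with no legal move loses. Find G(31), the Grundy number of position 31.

n :  0  1  2  3  4  5  6  7  8  9 10 11 12 13 14 15 16 17 18 19 20 21 22 23 24 25 26 27 28 29 30 31
G :  0  1  0  1  0  1  0  1  2  3  2  3  2  3  2  3  0  1  0  1  0  1  0  1  2  3  2  3  2  3  2  3

3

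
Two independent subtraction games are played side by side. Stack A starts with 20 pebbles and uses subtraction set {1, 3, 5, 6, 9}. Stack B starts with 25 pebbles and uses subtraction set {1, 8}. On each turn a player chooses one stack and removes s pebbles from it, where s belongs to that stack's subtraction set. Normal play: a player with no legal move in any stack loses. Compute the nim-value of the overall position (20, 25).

3

Stack A, S = {1, 3, 5, 6, 9}:
n :  0  1  2  3  4  5  6  7  8  9 10 11 12 13 14 15 16 17 18 19 20
G :  0  1  0  1  0  1  2  3  2  3  2  3  0  1  0  1  0  1  2  3  2
G_A(20) = 2.
Stack B, S = {1, 8}:
G(0) = 0
G(1) = mex{0} = 1
G(2) = mex{1} = 0
G(3) = mex{0} = 1
G(4) = mex{1} = 0
G(5) = mex{0} = 1
G(6) = mex{1} = 0
G(7) = mex{0} = 1
G(8) = mex{1,0} = 2
G(9) = mex{2,1} = 0
G(10) = mex{0,0} = 1
G(11) = mex{1,1} = 0
G(12) = mex{0,0} = 1
G(13) = mex{1,1} = 0
G(14) = mex{0,0} = 1
G(15) = mex{1,1} = 0
G(16) = mex{0,2} = 1
G(17) = mex{1,0} = 2
G(18) = mex{2,1} = 0
G(19) = mex{0,0} = 1
G(20) = mex{1,1} = 0
G(21) = mex{0,0} = 1
G(22) = mex{1,1} = 0
G(23) = mex{0,0} = 1
G(24) = mex{1,1} = 0
G(25) = mex{0,2} = 1
G_B(25) = 1.
Combined Grundy value = 2 ⊕ 1 = 3.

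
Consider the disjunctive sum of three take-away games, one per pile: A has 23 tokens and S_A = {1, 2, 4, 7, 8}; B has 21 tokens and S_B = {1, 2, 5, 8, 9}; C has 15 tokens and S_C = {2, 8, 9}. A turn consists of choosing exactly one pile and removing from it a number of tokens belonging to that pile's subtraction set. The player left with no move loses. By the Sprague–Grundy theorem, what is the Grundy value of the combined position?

3

Pile A, S = {1, 2, 4, 7, 8}:
n :  0  1  2  3  4  5  6  7  8  9 10 11 12 13 14 15 16 17 18 19 20 21 22 23
G :  0  1  2  0  1  2  0  1  2  0  1  2  0  1  2  0  1  2  0  1  2  0  1  2
G_A(23) = 2.
Pile B, S = {1, 2, 5, 8, 9}:
n :  0  1  2  3  4  5  6  7  8  9 10 11 12 13 14 15 16 17 18 19 20 21
G :  0  1  2  0  1  2  0  1  2  3  0  1  2  0  1  2  0  1  2  3  0  1
G_B(21) = 1.
Pile C, S = {2, 8, 9}:
n :  0  1  2  3  4  5  6  7  8  9 10 11 12 13 14 15
G :  0  0  1  1  0  0  1  1  2  2  3  0  2  1  3  0
G_C(15) = 0.
Combined Grundy value = 2 ⊕ 1 ⊕ 0 = 3.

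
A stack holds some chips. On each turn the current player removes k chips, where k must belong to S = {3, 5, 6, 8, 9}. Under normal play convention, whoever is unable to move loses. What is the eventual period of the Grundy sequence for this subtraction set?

G(0) = 0
G(1) = mex{} = 0
G(2) = mex{} = 0
G(3) = mex{0} = 1
G(4) = mex{0} = 1
G(5) = mex{0,0} = 1
G(6) = mex{1,0,0} = 2
G(7) = mex{1,0,0} = 2
G(8) = mex{1,1,0,0} = 2
G(9) = mex{2,1,1,0,0} = 3
G(10) = mex{2,1,1,0,0} = 3
G(11) = mex{2,2,1,1,0} = 3
G(12) = mex{3,2,2,1,1} = 0
G(13) = mex{3,2,2,1,1} = 0
G(14) = mex{3,3,2,2,1} = 0
G(15) = mex{0,3,3,2,2} = 1
G(16) = mex{0,3,3,2,2} = 1
G(17) = mex{0,0,3,3,2} = 1
G(18) = mex{1,0,0,3,3} = 2
G(19) = mex{1,0,0,3,3} = 2
G(20) = mex{1,1,0,0,3} = 2
G(21) = mex{2,1,1,0,0} = 3
G(22) = mex{2,1,1,0,0} = 3
G(23) = mex{2,2,1,1,0} = 3
G(24) = mex{3,2,2,1,1} = 0
G(25) = mex{3,2,2,1,1} = 0
G(n+12) = G(n) holds for n = 0,…,8 (a full window of length max(S) = 9), so the sequence is purely periodic with period 12.

12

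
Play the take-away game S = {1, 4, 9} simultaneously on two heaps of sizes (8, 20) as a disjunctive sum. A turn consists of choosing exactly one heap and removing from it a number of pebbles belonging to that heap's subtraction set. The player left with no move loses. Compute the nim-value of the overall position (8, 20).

1

All heaps use S = {1, 4, 9}:
G(0) = 0
G(1) = mex{0} = 1
G(2) = mex{1} = 0
G(3) = mex{0} = 1
G(4) = mex{1,0} = 2
G(5) = mex{2,1} = 0
G(6) = mex{0,0} = 1
G(7) = mex{1,1} = 0
G(8) = mex{0,2} = 1
G(9) = mex{1,0,0} = 2
G(10) = mex{2,1,1} = 0
G(11) = mex{0,0,0} = 1
G(12) = mex{1,1,1} = 0
G(13) = mex{0,2,2} = 1
G(14) = mex{1,0,0} = 2
G(15) = mex{2,1,1} = 0
G(16) = mex{0,0,0} = 1
G(17) = mex{1,1,1} = 0
G(18) = mex{0,2,2} = 1
G(19) = mex{1,0,0} = 2
G(20) = mex{2,1,1} = 0
Heap A: G(8) = 1.
Heap B: G(20) = 0.
Combined Grundy value = 1 ⊕ 0 = 1.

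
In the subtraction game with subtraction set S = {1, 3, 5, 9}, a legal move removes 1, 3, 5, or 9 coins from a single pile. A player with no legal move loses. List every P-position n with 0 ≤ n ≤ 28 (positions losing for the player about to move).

G(0) = 0
G(1) = mex{0} = 1
G(2) = mex{1} = 0
G(3) = mex{0,0} = 1
G(4) = mex{1,1} = 0
G(5) = mex{0,0,0} = 1
G(6) = mex{1,1,1} = 0
G(7) = mex{0,0,0} = 1
G(8) = mex{1,1,1} = 0
G(9) = mex{0,0,0,0} = 1
G(10) = mex{1,1,1,1} = 0
G(11) = mex{0,0,0,0} = 1
G(12) = mex{1,1,1,1} = 0
G(13) = mex{0,0,0,0} = 1
G(14) = mex{1,1,1,1} = 0
G(15) = mex{0,0,0,0} = 1
G(16) = mex{1,1,1,1} = 0
G(17) = mex{0,0,0,0} = 1
G(18) = mex{1,1,1,1} = 0
G(19) = mex{0,0,0,0} = 1
G(20) = mex{1,1,1,1} = 0
G(21) = mex{0,0,0,0} = 1
G(22) = mex{1,1,1,1} = 0
G(23) = mex{0,0,0,0} = 1
G(24) = mex{1,1,1,1} = 0
G(25) = mex{0,0,0,0} = 1
G(26) = mex{1,1,1,1} = 0
G(27) = mex{0,0,0,0} = 1
G(28) = mex{1,1,1,1} = 0
P-positions are exactly the n with G(n) = 0.

0, 2, 4, 6, 8, 10, 12, 14, 16, 18, 20, 22, 24, 26, 28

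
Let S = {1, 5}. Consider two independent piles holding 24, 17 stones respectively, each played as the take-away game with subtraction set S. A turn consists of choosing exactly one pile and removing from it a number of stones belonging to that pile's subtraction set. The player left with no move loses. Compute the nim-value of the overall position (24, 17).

All piles use S = {1, 5}:
G(0) = 0
G(1) = mex{0} = 1
G(2) = mex{1} = 0
G(3) = mex{0} = 1
G(4) = mex{1} = 0
G(5) = mex{0,0} = 1
G(6) = mex{1,1} = 0
G(7) = mex{0,0} = 1
G(8) = mex{1,1} = 0
G(9) = mex{0,0} = 1
G(10) = mex{1,1} = 0
G(11) = mex{0,0} = 1
G(12) = mex{1,1} = 0
G(13) = mex{0,0} = 1
G(14) = mex{1,1} = 0
G(15) = mex{0,0} = 1
G(16) = mex{1,1} = 0
G(17) = mex{0,0} = 1
G(18) = mex{1,1} = 0
G(19) = mex{0,0} = 1
G(20) = mex{1,1} = 0
G(21) = mex{0,0} = 1
G(22) = mex{1,1} = 0
G(23) = mex{0,0} = 1
G(24) = mex{1,1} = 0
Pile A: G(24) = 0.
Pile B: G(17) = 1.
Combined Grundy value = 0 ⊕ 1 = 1.

1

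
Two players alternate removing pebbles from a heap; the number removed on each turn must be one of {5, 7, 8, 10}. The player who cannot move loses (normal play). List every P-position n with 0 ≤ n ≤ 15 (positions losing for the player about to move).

G(0) = 0
G(1) = mex{} = 0
G(2) = mex{} = 0
G(3) = mex{} = 0
G(4) = mex{} = 0
G(5) = mex{0} = 1
G(6) = mex{0} = 1
G(7) = mex{0,0} = 1
G(8) = mex{0,0,0} = 1
G(9) = mex{0,0,0} = 1
G(10) = mex{1,0,0,0} = 2
G(11) = mex{1,0,0,0} = 2
G(12) = mex{1,1,0,0} = 2
G(13) = mex{1,1,1,0} = 2
G(14) = mex{1,1,1,0} = 2
G(15) = mex{2,1,1,1} = 0
P-positions are exactly the n with G(n) = 0.

0, 1, 2, 3, 4, 15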